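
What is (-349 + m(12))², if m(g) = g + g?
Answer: 105625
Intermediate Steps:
m(g) = 2*g
(-349 + m(12))² = (-349 + 2*12)² = (-349 + 24)² = (-325)² = 105625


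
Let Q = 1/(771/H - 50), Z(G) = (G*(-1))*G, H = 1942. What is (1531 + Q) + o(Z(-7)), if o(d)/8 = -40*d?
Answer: 1657916477/96329 ≈ 17211.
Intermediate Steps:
Z(G) = -G² (Z(G) = (-G)*G = -G²)
o(d) = -320*d (o(d) = 8*(-40*d) = -320*d)
Q = -1942/96329 (Q = 1/(771/1942 - 50) = 1/(-96329/1942) = -1942/96329 ≈ -0.020160)
(1531 + Q) + o(Z(-7)) = (1531 - 1942/96329) - (-320)*(-7)² = 147477757/96329 - (-320)*49 = 147477757/96329 - 320*(-49) = 147477757/96329 + 15680 = 1657916477/96329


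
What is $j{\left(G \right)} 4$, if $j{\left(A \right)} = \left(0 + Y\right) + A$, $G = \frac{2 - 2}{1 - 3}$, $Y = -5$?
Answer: $-20$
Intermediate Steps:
$G = 0$ ($G = \frac{0}{-2} = 0 \left(- \frac{1}{2}\right) = 0$)
$j{\left(A \right)} = -5 + A$ ($j{\left(A \right)} = \left(0 - 5\right) + A = -5 + A$)
$j{\left(G \right)} 4 = \left(-5 + 0\right) 4 = \left(-5\right) 4 = -20$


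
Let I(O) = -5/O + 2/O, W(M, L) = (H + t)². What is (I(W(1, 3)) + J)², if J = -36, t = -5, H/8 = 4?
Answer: 76545001/59049 ≈ 1296.3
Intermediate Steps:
H = 32 (H = 8*4 = 32)
W(M, L) = 729 (W(M, L) = (32 - 5)² = 27² = 729)
I(O) = -3/O
(I(W(1, 3)) + J)² = (-3/729 - 36)² = (-3*1/729 - 36)² = (-1/243 - 36)² = (-8749/243)² = 76545001/59049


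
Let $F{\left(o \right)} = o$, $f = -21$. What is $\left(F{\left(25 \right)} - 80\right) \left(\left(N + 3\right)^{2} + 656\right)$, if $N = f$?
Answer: $-53900$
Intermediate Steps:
$N = -21$
$\left(F{\left(25 \right)} - 80\right) \left(\left(N + 3\right)^{2} + 656\right) = \left(25 - 80\right) \left(\left(-21 + 3\right)^{2} + 656\right) = - 55 \left(\left(-18\right)^{2} + 656\right) = - 55 \left(324 + 656\right) = \left(-55\right) 980 = -53900$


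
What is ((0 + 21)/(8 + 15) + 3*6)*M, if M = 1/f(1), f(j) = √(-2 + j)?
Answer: -435*I/23 ≈ -18.913*I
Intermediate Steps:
M = -I (M = 1/(√(-2 + 1)) = 1/(√(-1)) = 1/I = -I ≈ -1.0*I)
((0 + 21)/(8 + 15) + 3*6)*M = ((0 + 21)/(8 + 15) + 3*6)*(-I) = (21/23 + 18)*(-I) = 435*(-I)/23 = -435*I/23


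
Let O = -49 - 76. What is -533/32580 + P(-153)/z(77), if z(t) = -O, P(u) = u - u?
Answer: -533/32580 ≈ -0.016360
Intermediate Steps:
P(u) = 0
O = -125
z(t) = 125 (z(t) = -1*(-125) = 125)
-533/32580 + P(-153)/z(77) = -533/32580 + 0/125 = -533*1/32580 + 0*(1/125) = -533/32580 + 0 = -533/32580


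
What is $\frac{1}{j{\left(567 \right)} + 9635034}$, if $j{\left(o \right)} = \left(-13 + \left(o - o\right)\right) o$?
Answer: $\frac{1}{9627663} \approx 1.0387 \cdot 10^{-7}$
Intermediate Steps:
$j{\left(o \right)} = - 13 o$ ($j{\left(o \right)} = \left(-13 + 0\right) o = - 13 o$)
$\frac{1}{j{\left(567 \right)} + 9635034} = \frac{1}{\left(-13\right) 567 + 9635034} = \frac{1}{-7371 + 9635034} = \frac{1}{9627663}$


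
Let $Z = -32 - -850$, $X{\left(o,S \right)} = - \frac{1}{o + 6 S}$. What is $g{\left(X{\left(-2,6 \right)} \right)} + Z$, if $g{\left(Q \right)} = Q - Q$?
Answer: $818$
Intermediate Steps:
$g{\left(Q \right)} = 0$
$Z = 818$ ($Z = -32 + 850 = 818$)
$g{\left(X{\left(-2,6 \right)} \right)} + Z = 0 + 818 = 818$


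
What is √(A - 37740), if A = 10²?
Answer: 2*I*√9410 ≈ 194.01*I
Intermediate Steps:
A = 100
√(A - 37740) = √(100 - 37740) = √(-37640) = 2*I*√9410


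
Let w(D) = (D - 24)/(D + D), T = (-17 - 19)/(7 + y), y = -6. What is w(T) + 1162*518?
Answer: 3611501/6 ≈ 6.0192e+5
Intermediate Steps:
T = -36 (T = (-17 - 19)/(7 - 6) = -36/1 = -36*1 = -36)
w(D) = (-24 + D)/(2*D) (w(D) = (-24 + D)/((2*D)) = (-24 + D)*(1/(2*D)) = (-24 + D)/(2*D))
w(T) + 1162*518 = (½)*(-24 - 36)/(-36) + 1162*518 = (½)*(-1/36)*(-60) + 601916 = ⅚ + 601916 = 3611501/6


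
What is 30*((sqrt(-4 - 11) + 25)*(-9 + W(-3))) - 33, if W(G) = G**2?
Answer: -33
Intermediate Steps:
30*((sqrt(-4 - 11) + 25)*(-9 + W(-3))) - 33 = 30*((sqrt(-4 - 11) + 25)*(-9 + (-3)**2)) - 33 = 30*((sqrt(-15) + 25)*(-9 + 9)) - 33 = 30*((I*sqrt(15) + 25)*0) - 33 = 30*((25 + I*sqrt(15))*0) - 33 = 30*0 - 33 = 0 - 33 = -33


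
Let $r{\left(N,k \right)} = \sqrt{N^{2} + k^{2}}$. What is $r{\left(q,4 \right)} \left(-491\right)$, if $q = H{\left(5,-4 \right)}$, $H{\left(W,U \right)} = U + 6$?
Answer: $- 982 \sqrt{5} \approx -2195.8$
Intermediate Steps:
$H{\left(W,U \right)} = 6 + U$
$q = 2$ ($q = 6 - 4 = 2$)
$r{\left(q,4 \right)} \left(-491\right) = \sqrt{2^{2} + 4^{2}} \left(-491\right) = \sqrt{4 + 16} \left(-491\right) = \sqrt{20} \left(-491\right) = 2 \sqrt{5} \left(-491\right) = - 982 \sqrt{5}$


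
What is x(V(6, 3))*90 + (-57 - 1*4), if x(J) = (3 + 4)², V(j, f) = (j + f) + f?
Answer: 4349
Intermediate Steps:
V(j, f) = j + 2*f (V(j, f) = (f + j) + f = j + 2*f)
x(J) = 49 (x(J) = 7² = 49)
x(V(6, 3))*90 + (-57 - 1*4) = 49*90 + (-57 - 1*4) = 4410 + (-57 - 4) = 4410 - 61 = 4349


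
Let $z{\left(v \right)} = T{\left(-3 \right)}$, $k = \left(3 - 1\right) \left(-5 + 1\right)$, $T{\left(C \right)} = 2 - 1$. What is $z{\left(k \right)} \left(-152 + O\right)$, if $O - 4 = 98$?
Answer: $-50$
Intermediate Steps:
$O = 102$ ($O = 4 + 98 = 102$)
$T{\left(C \right)} = 1$
$k = -8$ ($k = 2 \left(-4\right) = -8$)
$z{\left(v \right)} = 1$
$z{\left(k \right)} \left(-152 + O\right) = 1 \left(-152 + 102\right) = 1 \left(-50\right) = -50$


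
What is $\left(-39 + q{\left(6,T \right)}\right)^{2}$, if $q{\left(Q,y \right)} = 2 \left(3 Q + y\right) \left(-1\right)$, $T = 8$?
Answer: $8281$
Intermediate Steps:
$q{\left(Q,y \right)} = - 6 Q - 2 y$ ($q{\left(Q,y \right)} = 2 \left(y + 3 Q\right) \left(-1\right) = \left(2 y + 6 Q\right) \left(-1\right) = - 6 Q - 2 y$)
$\left(-39 + q{\left(6,T \right)}\right)^{2} = \left(-39 - 52\right)^{2} = \left(-91\right)^{2} = 8281$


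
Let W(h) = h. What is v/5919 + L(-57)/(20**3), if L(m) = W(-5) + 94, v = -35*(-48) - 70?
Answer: 13406791/47352000 ≈ 0.28313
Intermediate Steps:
v = 1610 (v = 1680 - 70 = 1610)
L(m) = 89 (L(m) = -5 + 94 = 89)
v/5919 + L(-57)/(20**3) = 1610/5919 + 89/(20**3) = 1610*(1/5919) + 89/8000 = 1610/5919 + 89*(1/8000) = 1610/5919 + 89/8000 = 13406791/47352000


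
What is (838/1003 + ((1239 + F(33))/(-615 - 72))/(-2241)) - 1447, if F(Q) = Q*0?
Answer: -744381769828/514728567 ≈ -1446.2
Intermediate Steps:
F(Q) = 0
(838/1003 + ((1239 + F(33))/(-615 - 72))/(-2241)) - 1447 = (838/1003 + ((1239 + 0)/(-615 - 72))/(-2241)) - 1447 = (838*(1/1003) + (1239/(-687))*(-1/2241)) - 1447 = (838/1003 + (1239*(-1/687))*(-1/2241)) - 1447 = (838/1003 - 413/229*(-1/2241)) - 1447 = (838/1003 + 413/513189) - 1447 = 430466621/514728567 - 1447 = -744381769828/514728567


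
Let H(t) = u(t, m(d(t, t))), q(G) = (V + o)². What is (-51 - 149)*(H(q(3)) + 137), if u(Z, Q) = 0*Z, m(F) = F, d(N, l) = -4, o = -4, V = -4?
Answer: -27400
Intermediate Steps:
q(G) = 64 (q(G) = (-4 - 4)² = (-8)² = 64)
u(Z, Q) = 0
H(t) = 0
(-51 - 149)*(H(q(3)) + 137) = (-51 - 149)*(0 + 137) = -200*137 = -27400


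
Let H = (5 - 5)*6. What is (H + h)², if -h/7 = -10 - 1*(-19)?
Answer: 3969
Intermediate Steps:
h = -63 (h = -7*(-10 - 1*(-19)) = -7*(-10 + 19) = -7*9 = -63)
H = 0 (H = 0*6 = 0)
(H + h)² = (0 - 63)² = (-63)² = 3969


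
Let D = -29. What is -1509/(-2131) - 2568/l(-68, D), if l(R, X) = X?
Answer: 5516169/61799 ≈ 89.260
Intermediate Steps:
-1509/(-2131) - 2568/l(-68, D) = -1509/(-2131) - 2568/(-29) = -1509*(-1/2131) - 2568*(-1/29) = 1509/2131 + 2568/29 = 5516169/61799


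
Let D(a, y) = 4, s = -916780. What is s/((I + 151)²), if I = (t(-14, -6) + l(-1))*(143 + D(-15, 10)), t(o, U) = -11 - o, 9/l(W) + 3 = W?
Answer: -2933696/218405 ≈ -13.432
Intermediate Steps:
l(W) = 9/(-3 + W)
I = 441/4 (I = ((-11 - 1*(-14)) + 9/(-3 - 1))*(143 + 4) = ((-11 + 14) + 9/(-4))*147 = (3 + 9*(-¼))*147 = (3 - 9/4)*147 = (¾)*147 = 441/4 ≈ 110.25)
s/((I + 151)²) = -916780/(441/4 + 151)² = -916780/((1045/4)²) = -916780/1092025/16 = -916780*16/1092025 = -2933696/218405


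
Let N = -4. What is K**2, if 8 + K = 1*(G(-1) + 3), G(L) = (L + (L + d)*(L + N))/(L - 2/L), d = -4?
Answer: 361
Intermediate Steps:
G(L) = (L + (-4 + L)**2)/(L - 2/L) (G(L) = (L + (L - 4)*(L - 4))/(L - 2/L) = (L + (-4 + L)*(-4 + L))/(L - 2/L) = (L + (-4 + L)**2)/(L - 2/L))
K = 19 (K = -8 + 1*(-(16 + (-1)**2 - 7*(-1))/(-2 + (-1)**2) + 3) = -8 + 1*(-(16 + 1 + 7)/(-2 + 1) + 3) = -8 + 1*(-1*24/(-1) + 3) = -8 + 1*(-1*(-1)*24 + 3) = -8 + 1*(24 + 3) = -8 + 1*27 = -8 + 27 = 19)
K**2 = 19**2 = 361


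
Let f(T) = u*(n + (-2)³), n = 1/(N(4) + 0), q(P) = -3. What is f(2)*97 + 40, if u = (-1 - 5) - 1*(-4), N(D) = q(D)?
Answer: 4970/3 ≈ 1656.7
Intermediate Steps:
N(D) = -3
n = -⅓ (n = 1/(-3 + 0) = 1/(-3) = -⅓ ≈ -0.33333)
u = -2 (u = -6 + 4 = -2)
f(T) = 50/3 (f(T) = -2*(-⅓ + (-2)³) = -2*(-⅓ - 8) = -2*(-25/3) = 50/3)
f(2)*97 + 40 = (50/3)*97 + 40 = 4850/3 + 40 = 4970/3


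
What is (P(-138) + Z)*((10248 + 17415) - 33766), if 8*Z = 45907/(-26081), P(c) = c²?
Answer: -24249944630315/208648 ≈ -1.1622e+8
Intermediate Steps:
Z = -45907/208648 (Z = (45907/(-26081))/8 = (45907*(-1/26081))/8 = (⅛)*(-45907/26081) = -45907/208648 ≈ -0.22002)
(P(-138) + Z)*((10248 + 17415) - 33766) = ((-138)² - 45907/208648)*((10248 + 17415) - 33766) = (19044 - 45907/208648)*(27663 - 33766) = (3973446605/208648)*(-6103) = -24249944630315/208648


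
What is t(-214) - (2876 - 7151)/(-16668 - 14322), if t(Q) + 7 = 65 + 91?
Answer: 307549/2066 ≈ 148.86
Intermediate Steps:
t(Q) = 149 (t(Q) = -7 + (65 + 91) = -7 + 156 = 149)
t(-214) - (2876 - 7151)/(-16668 - 14322) = 149 - (2876 - 7151)/(-16668 - 14322) = 149 - (-4275)/(-30990) = 149 - (-4275)*(-1)/30990 = 149 - 1*285/2066 = 149 - 285/2066 = 307549/2066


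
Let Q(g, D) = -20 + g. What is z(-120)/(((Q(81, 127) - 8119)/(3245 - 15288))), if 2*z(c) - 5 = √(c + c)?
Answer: 60215/16116 + 12043*I*√15/4029 ≈ 3.7363 + 11.577*I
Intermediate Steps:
z(c) = 5/2 + √2*√c/2 (z(c) = 5/2 + √(c + c)/2 = 5/2 + √(2*c)/2 = 5/2 + (√2*√c)/2 = 5/2 + √2*√c/2)
z(-120)/(((Q(81, 127) - 8119)/(3245 - 15288))) = (5/2 + √2*√(-120)/2)/((((-20 + 81) - 8119)/(3245 - 15288))) = (5/2 + √2*(2*I*√30)/2)/(((61 - 8119)/(-12043))) = (5/2 + 2*I*√15)/((-8058*(-1/12043))) = (5/2 + 2*I*√15)/(8058/12043) = (5/2 + 2*I*√15)*(12043/8058) = 60215/16116 + 12043*I*√15/4029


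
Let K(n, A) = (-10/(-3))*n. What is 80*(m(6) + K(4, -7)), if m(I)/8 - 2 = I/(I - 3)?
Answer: 10880/3 ≈ 3626.7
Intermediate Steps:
m(I) = 16 + 8*I/(-3 + I) (m(I) = 16 + 8*(I/(I - 3)) = 16 + 8*(I/(-3 + I)) = 16 + 8*I/(-3 + I))
K(n, A) = 10*n/3 (K(n, A) = (-10*(-1/3))*n = 10*n/3)
80*(m(6) + K(4, -7)) = 80*(24*(-2 + 6)/(-3 + 6) + (10/3)*4) = 80*(24*4/3 + 40/3) = 80*(24*(1/3)*4 + 40/3) = 80*(32 + 40/3) = 80*(136/3) = 10880/3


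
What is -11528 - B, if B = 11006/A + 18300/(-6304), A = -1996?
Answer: -9059276583/786424 ≈ -11520.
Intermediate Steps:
B = -6619289/786424 (B = 11006/(-1996) + 18300/(-6304) = 11006*(-1/1996) + 18300*(-1/6304) = -5503/998 - 4575/1576 = -6619289/786424 ≈ -8.4169)
-11528 - B = -11528 - 1*(-6619289/786424) = -11528 + 6619289/786424 = -9059276583/786424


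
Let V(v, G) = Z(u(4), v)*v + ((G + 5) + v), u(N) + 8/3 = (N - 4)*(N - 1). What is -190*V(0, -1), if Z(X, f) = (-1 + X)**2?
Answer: -760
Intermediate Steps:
u(N) = -8/3 + (-1 + N)*(-4 + N) (u(N) = -8/3 + (N - 4)*(N - 1) = -8/3 + (-4 + N)*(-1 + N) = -8/3 + (-1 + N)*(-4 + N))
V(v, G) = 5 + G + 130*v/9 (V(v, G) = (-1 + (4/3 + 4**2 - 5*4))**2*v + ((G + 5) + v) = (-1 + (4/3 + 16 - 20))**2*v + ((5 + G) + v) = (-1 - 8/3)**2*v + (5 + G + v) = (-11/3)**2*v + (5 + G + v) = 121*v/9 + (5 + G + v) = 5 + G + 130*v/9)
-190*V(0, -1) = -190*(5 - 1 + (130/9)*0) = -190*(5 - 1 + 0) = -190*4 = -760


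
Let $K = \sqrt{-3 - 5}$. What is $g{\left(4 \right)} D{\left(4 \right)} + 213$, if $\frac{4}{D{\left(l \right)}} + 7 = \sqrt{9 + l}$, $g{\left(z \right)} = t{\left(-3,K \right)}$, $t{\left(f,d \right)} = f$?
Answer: $\frac{646}{3} + \frac{\sqrt{13}}{3} \approx 216.54$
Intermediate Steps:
$K = 2 i \sqrt{2}$ ($K = \sqrt{-8} = 2 i \sqrt{2} \approx 2.8284 i$)
$g{\left(z \right)} = -3$
$D{\left(l \right)} = \frac{4}{-7 + \sqrt{9 + l}}$
$g{\left(4 \right)} D{\left(4 \right)} + 213 = - 3 \frac{4}{-7 + \sqrt{9 + 4}} + 213 = - 3 \frac{4}{-7 + \sqrt{13}} + 213 = - \frac{12}{-7 + \sqrt{13}} + 213 = 213 - \frac{12}{-7 + \sqrt{13}}$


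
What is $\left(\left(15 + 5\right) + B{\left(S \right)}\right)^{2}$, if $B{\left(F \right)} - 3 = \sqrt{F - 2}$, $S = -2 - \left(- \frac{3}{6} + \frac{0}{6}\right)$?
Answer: $\frac{\left(46 + i \sqrt{14}\right)^{2}}{4} \approx 525.5 + 86.058 i$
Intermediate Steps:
$S = - \frac{3}{2}$ ($S = -2 - \left(\left(-3\right) \frac{1}{6} + 0 \cdot \frac{1}{6}\right) = -2 - \left(- \frac{1}{2} + 0\right) = -2 - - \frac{1}{2} = -2 + \frac{1}{2} = - \frac{3}{2} \approx -1.5$)
$B{\left(F \right)} = 3 + \sqrt{-2 + F}$ ($B{\left(F \right)} = 3 + \sqrt{F - 2} = 3 + \sqrt{-2 + F}$)
$\left(\left(15 + 5\right) + B{\left(S \right)}\right)^{2} = \left(\left(15 + 5\right) + \left(3 + \sqrt{-2 - \frac{3}{2}}\right)\right)^{2} = \left(20 + \left(3 + \sqrt{- \frac{7}{2}}\right)\right)^{2} = \left(20 + \left(3 + \frac{i \sqrt{14}}{2}\right)\right)^{2} = \left(23 + \frac{i \sqrt{14}}{2}\right)^{2}$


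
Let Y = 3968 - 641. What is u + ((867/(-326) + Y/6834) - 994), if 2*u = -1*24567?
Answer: -4930928381/371314 ≈ -13280.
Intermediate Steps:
Y = 3327
u = -24567/2 (u = (-1*24567)/2 = (½)*(-24567) = -24567/2 ≈ -12284.)
u + ((867/(-326) + Y/6834) - 994) = -24567/2 + ((867/(-326) + 3327/6834) - 994) = -24567/2 + ((867*(-1/326) + 3327*(1/6834)) - 994) = -24567/2 + ((-867/326 + 1109/2278) - 994) = -24567/2 + (-403373/185657 - 994) = -24567/2 - 184946431/185657 = -4930928381/371314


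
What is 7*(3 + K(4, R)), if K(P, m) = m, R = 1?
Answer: 28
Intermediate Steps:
7*(3 + K(4, R)) = 7*(3 + 1) = 7*4 = 28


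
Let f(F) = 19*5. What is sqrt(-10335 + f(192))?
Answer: 32*I*sqrt(10) ≈ 101.19*I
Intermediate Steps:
f(F) = 95
sqrt(-10335 + f(192)) = sqrt(-10335 + 95) = sqrt(-10240) = 32*I*sqrt(10)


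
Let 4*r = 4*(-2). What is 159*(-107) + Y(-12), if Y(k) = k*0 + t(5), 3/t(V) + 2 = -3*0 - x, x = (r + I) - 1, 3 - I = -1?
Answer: -17014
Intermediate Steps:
r = -2 (r = (4*(-2))/4 = (¼)*(-8) = -2)
I = 4 (I = 3 - 1*(-1) = 3 + 1 = 4)
x = 1 (x = (-2 + 4) - 1 = 2 - 1 = 1)
t(V) = -1 (t(V) = 3/(-2 + (-3*0 - 1*1)) = 3/(-2 + (0 - 1)) = 3/(-2 - 1) = 3/(-3) = 3*(-⅓) = -1)
Y(k) = -1 (Y(k) = k*0 - 1 = 0 - 1 = -1)
159*(-107) + Y(-12) = 159*(-107) - 1 = -17013 - 1 = -17014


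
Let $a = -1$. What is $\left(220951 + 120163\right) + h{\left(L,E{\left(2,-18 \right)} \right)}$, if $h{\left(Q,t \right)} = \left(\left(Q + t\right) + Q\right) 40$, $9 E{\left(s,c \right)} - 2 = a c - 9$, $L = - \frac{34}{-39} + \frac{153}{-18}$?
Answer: $\frac{39844658}{117} \approx 3.4055 \cdot 10^{5}$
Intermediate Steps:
$L = - \frac{595}{78}$ ($L = \left(-34\right) \left(- \frac{1}{39}\right) + 153 \left(- \frac{1}{18}\right) = \frac{34}{39} - \frac{17}{2} = - \frac{595}{78} \approx -7.6282$)
$E{\left(s,c \right)} = - \frac{7}{9} - \frac{c}{9}$ ($E{\left(s,c \right)} = \frac{2}{9} + \frac{- c - 9}{9} = \frac{2}{9} + \frac{-9 - c}{9} = \frac{2}{9} - \left(1 + \frac{c}{9}\right) = - \frac{7}{9} - \frac{c}{9}$)
$h{\left(Q,t \right)} = 40 t + 80 Q$ ($h{\left(Q,t \right)} = \left(t + 2 Q\right) 40 = 40 t + 80 Q$)
$\left(220951 + 120163\right) + h{\left(L,E{\left(2,-18 \right)} \right)} = \left(220951 + 120163\right) + \left(40 \left(- \frac{7}{9} - -2\right) + 80 \left(- \frac{595}{78}\right)\right) = 341114 - \left(\frac{23800}{39} - 40 \left(- \frac{7}{9} + 2\right)\right) = 341114 + \left(40 \cdot \frac{11}{9} - \frac{23800}{39}\right) = 341114 + \left(\frac{440}{9} - \frac{23800}{39}\right) = 341114 - \frac{65680}{117} = \frac{39844658}{117}$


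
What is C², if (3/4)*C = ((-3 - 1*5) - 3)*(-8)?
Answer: 123904/9 ≈ 13767.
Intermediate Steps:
C = 352/3 (C = 4*(((-3 - 1*5) - 3)*(-8))/3 = 4*(((-3 - 5) - 3)*(-8))/3 = 4*((-8 - 3)*(-8))/3 = 4*(-11*(-8))/3 = (4/3)*88 = 352/3 ≈ 117.33)
C² = (352/3)² = 123904/9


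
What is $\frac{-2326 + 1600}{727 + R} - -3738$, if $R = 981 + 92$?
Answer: $\frac{1121279}{300} \approx 3737.6$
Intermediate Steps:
$R = 1073$
$\frac{-2326 + 1600}{727 + R} - -3738 = \frac{-2326 + 1600}{727 + 1073} - -3738 = - \frac{726}{1800} + 3738 = \left(-726\right) \frac{1}{1800} + 3738 = - \frac{121}{300} + 3738 = \frac{1121279}{300}$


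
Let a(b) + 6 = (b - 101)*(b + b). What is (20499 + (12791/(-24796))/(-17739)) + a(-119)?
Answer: 32044846956923/439856244 ≈ 72853.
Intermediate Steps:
a(b) = -6 + 2*b*(-101 + b) (a(b) = -6 + (b - 101)*(b + b) = -6 + (-101 + b)*(2*b) = -6 + 2*b*(-101 + b))
(20499 + (12791/(-24796))/(-17739)) + a(-119) = (20499 + (12791/(-24796))/(-17739)) + (-6 - 202*(-119) + 2*(-119)²) = (20499 + (12791*(-1/24796))*(-1/17739)) + (-6 + 24038 + 2*14161) = (20499 - 12791/24796*(-1/17739)) + (-6 + 24038 + 28322) = (20499 + 12791/439856244) + 52354 = 9016613158547/439856244 + 52354 = 32044846956923/439856244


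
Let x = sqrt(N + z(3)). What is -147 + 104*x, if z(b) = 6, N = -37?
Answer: -147 + 104*I*sqrt(31) ≈ -147.0 + 579.05*I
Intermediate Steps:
x = I*sqrt(31) (x = sqrt(-37 + 6) = sqrt(-31) = I*sqrt(31) ≈ 5.5678*I)
-147 + 104*x = -147 + 104*(I*sqrt(31)) = -147 + 104*I*sqrt(31)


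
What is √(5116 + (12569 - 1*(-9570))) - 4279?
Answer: -4279 + √27255 ≈ -4113.9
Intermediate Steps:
√(5116 + (12569 - 1*(-9570))) - 4279 = √(5116 + (12569 + 9570)) - 4279 = √(5116 + 22139) - 4279 = √27255 - 4279 = -4279 + √27255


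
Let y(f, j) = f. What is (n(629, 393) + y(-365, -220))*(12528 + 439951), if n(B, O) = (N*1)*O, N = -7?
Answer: -1409924564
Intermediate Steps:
n(B, O) = -7*O (n(B, O) = (-7*1)*O = -7*O)
(n(629, 393) + y(-365, -220))*(12528 + 439951) = (-7*393 - 365)*(12528 + 439951) = (-2751 - 365)*452479 = -3116*452479 = -1409924564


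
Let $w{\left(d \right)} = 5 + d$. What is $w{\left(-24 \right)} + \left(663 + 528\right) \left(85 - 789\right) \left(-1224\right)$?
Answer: $1026279917$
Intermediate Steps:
$w{\left(-24 \right)} + \left(663 + 528\right) \left(85 - 789\right) \left(-1224\right) = \left(5 - 24\right) + \left(663 + 528\right) \left(85 - 789\right) \left(-1224\right) = -19 + 1191 \left(-704\right) \left(-1224\right) = -19 - -1026279936 = -19 + 1026279936 = 1026279917$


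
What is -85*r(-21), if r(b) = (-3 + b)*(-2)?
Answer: -4080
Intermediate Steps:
r(b) = 6 - 2*b
-85*r(-21) = -85*(6 - 2*(-21)) = -85*(6 + 42) = -85*48 = -4080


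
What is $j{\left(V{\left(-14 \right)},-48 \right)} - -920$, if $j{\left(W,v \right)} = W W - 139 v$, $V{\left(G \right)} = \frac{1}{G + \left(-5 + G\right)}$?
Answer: $\frac{8267689}{1089} \approx 7592.0$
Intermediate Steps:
$V{\left(G \right)} = \frac{1}{-5 + 2 G}$
$j{\left(W,v \right)} = W^{2} - 139 v$
$j{\left(V{\left(-14 \right)},-48 \right)} - -920 = \left(\left(\frac{1}{-5 + 2 \left(-14\right)}\right)^{2} - -6672\right) - -920 = \left(\left(\frac{1}{-5 - 28}\right)^{2} + 6672\right) + 920 = \left(\left(\frac{1}{-33}\right)^{2} + 6672\right) + 920 = \left(\left(- \frac{1}{33}\right)^{2} + 6672\right) + 920 = \left(\frac{1}{1089} + 6672\right) + 920 = \frac{7265809}{1089} + 920 = \frac{8267689}{1089}$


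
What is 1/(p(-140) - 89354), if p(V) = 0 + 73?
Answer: -1/89281 ≈ -1.1201e-5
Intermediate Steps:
p(V) = 73
1/(p(-140) - 89354) = 1/(73 - 89354) = 1/(-89281) = -1/89281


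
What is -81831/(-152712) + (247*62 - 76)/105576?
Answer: 152311321/223926696 ≈ 0.68018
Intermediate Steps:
-81831/(-152712) + (247*62 - 76)/105576 = -81831*(-1/152712) + (15314 - 76)*(1/105576) = 27277/50904 + 15238*(1/105576) = 27277/50904 + 7619/52788 = 152311321/223926696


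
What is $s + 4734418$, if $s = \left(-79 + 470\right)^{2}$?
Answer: $4887299$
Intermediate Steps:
$s = 152881$ ($s = 391^{2} = 152881$)
$s + 4734418 = 152881 + 4734418 = 4887299$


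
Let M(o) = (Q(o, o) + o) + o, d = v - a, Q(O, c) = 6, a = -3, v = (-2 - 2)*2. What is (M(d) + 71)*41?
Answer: 2747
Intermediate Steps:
v = -8 (v = -4*2 = -8)
d = -5 (d = -8 - 1*(-3) = -8 + 3 = -5)
M(o) = 6 + 2*o (M(o) = (6 + o) + o = 6 + 2*o)
(M(d) + 71)*41 = ((6 + 2*(-5)) + 71)*41 = ((6 - 10) + 71)*41 = (-4 + 71)*41 = 67*41 = 2747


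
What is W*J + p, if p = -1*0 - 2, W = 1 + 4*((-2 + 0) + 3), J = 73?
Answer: 363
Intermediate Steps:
W = 5 (W = 1 + 4*(-2 + 3) = 1 + 4*1 = 1 + 4 = 5)
p = -2 (p = 0 - 2 = -2)
W*J + p = 5*73 - 2 = 365 - 2 = 363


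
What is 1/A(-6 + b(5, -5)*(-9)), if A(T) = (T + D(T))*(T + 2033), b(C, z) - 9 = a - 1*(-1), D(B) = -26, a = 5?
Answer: -1/315964 ≈ -3.1649e-6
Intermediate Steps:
b(C, z) = 15 (b(C, z) = 9 + (5 - 1*(-1)) = 9 + (5 + 1) = 9 + 6 = 15)
A(T) = (-26 + T)*(2033 + T) (A(T) = (T - 26)*(T + 2033) = (-26 + T)*(2033 + T))
1/A(-6 + b(5, -5)*(-9)) = 1/(-52858 + (-6 + 15*(-9))² + 2007*(-6 + 15*(-9))) = 1/(-52858 + (-6 - 135)² + 2007*(-6 - 135)) = 1/(-52858 + (-141)² + 2007*(-141)) = 1/(-52858 + 19881 - 282987) = 1/(-315964) = -1/315964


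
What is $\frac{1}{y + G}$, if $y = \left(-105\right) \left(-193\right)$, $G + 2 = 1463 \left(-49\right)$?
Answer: $- \frac{1}{51424} \approx -1.9446 \cdot 10^{-5}$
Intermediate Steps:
$G = -71689$ ($G = -2 + 1463 \left(-49\right) = -2 - 71687 = -71689$)
$y = 20265$
$\frac{1}{y + G} = \frac{1}{20265 - 71689} = \frac{1}{-51424} = - \frac{1}{51424}$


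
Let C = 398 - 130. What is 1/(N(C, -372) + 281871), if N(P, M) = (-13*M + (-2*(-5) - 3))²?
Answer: 1/23736520 ≈ 4.2129e-8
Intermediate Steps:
C = 268
N(P, M) = (7 - 13*M)² (N(P, M) = (-13*M + (10 - 3))² = (-13*M + 7)² = (7 - 13*M)²)
1/(N(C, -372) + 281871) = 1/((-7 + 13*(-372))² + 281871) = 1/((-7 - 4836)² + 281871) = 1/((-4843)² + 281871) = 1/(23454649 + 281871) = 1/23736520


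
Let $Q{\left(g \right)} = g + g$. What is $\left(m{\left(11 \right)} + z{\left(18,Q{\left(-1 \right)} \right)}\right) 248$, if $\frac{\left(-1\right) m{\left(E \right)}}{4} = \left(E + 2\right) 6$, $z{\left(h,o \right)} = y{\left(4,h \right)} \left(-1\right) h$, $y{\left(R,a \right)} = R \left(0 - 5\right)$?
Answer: $11904$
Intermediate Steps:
$Q{\left(g \right)} = 2 g$
$y{\left(R,a \right)} = - 5 R$ ($y{\left(R,a \right)} = R \left(-5\right) = - 5 R$)
$z{\left(h,o \right)} = 20 h$ ($z{\left(h,o \right)} = \left(-5\right) 4 \left(-1\right) h = \left(-20\right) \left(-1\right) h = 20 h$)
$m{\left(E \right)} = -48 - 24 E$ ($m{\left(E \right)} = - 4 \left(E + 2\right) 6 = - 4 \left(2 + E\right) 6 = - 4 \left(12 + 6 E\right) = -48 - 24 E$)
$\left(m{\left(11 \right)} + z{\left(18,Q{\left(-1 \right)} \right)}\right) 248 = \left(\left(-48 - 264\right) + 20 \cdot 18\right) 248 = \left(\left(-48 - 264\right) + 360\right) 248 = \left(-312 + 360\right) 248 = 48 \cdot 248 = 11904$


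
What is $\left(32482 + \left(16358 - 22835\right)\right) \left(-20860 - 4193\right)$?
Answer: $-651503265$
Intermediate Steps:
$\left(32482 + \left(16358 - 22835\right)\right) \left(-20860 - 4193\right) = \left(32482 + \left(16358 - 22835\right)\right) \left(-25053\right) = \left(32482 - 6477\right) \left(-25053\right) = 26005 \left(-25053\right) = -651503265$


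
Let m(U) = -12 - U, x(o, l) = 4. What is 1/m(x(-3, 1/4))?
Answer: -1/16 ≈ -0.062500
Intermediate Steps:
1/m(x(-3, 1/4)) = 1/(-12 - 1*4) = 1/(-12 - 4) = 1/(-16) = -1/16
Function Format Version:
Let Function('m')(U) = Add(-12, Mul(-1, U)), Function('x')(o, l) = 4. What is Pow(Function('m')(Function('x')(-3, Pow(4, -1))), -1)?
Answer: Rational(-1, 16) ≈ -0.062500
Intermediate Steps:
Pow(Function('m')(Function('x')(-3, Pow(4, -1))), -1) = Pow(Add(-12, Mul(-1, 4)), -1) = Pow(Add(-12, -4), -1) = Pow(-16, -1) = Rational(-1, 16)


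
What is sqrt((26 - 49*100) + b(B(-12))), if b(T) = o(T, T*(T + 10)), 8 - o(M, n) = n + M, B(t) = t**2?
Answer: I*sqrt(27186) ≈ 164.88*I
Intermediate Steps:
o(M, n) = 8 - M - n (o(M, n) = 8 - (n + M) = 8 - (M + n) = 8 + (-M - n) = 8 - M - n)
b(T) = 8 - T - T*(10 + T) (b(T) = 8 - T - T*(T + 10) = 8 - T - T*(10 + T))
sqrt((26 - 49*100) + b(B(-12))) = sqrt((26 - 49*100) + (8 - 1*(-12)**2 - 1*(-12)**2*(10 + (-12)**2))) = sqrt((26 - 4900) + (8 - 1*144 - 1*144*(10 + 144))) = sqrt(-4874 + (8 - 144 - 1*144*154)) = sqrt(-4874 + (8 - 144 - 22176)) = sqrt(-4874 - 22312) = sqrt(-27186) = I*sqrt(27186)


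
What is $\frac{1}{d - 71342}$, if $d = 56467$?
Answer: $- \frac{1}{14875} \approx -6.7227 \cdot 10^{-5}$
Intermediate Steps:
$\frac{1}{d - 71342} = \frac{1}{56467 - 71342} = \frac{1}{-14875} = - \frac{1}{14875}$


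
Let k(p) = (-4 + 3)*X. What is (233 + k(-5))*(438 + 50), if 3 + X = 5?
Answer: 112728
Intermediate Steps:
X = 2 (X = -3 + 5 = 2)
k(p) = -2 (k(p) = (-4 + 3)*2 = -1*2 = -2)
(233 + k(-5))*(438 + 50) = (233 - 2)*(438 + 50) = 231*488 = 112728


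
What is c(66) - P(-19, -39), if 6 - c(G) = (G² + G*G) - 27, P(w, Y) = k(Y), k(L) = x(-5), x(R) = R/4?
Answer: -34711/4 ≈ -8677.8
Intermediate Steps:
x(R) = R/4 (x(R) = R*(¼) = R/4)
k(L) = -5/4 (k(L) = (¼)*(-5) = -5/4)
P(w, Y) = -5/4
c(G) = 33 - 2*G² (c(G) = 6 - ((G² + G*G) - 27) = 6 - ((G² + G²) - 27) = 6 - (2*G² - 27) = 6 - (-27 + 2*G²) = 6 + (27 - 2*G²) = 33 - 2*G²)
c(66) - P(-19, -39) = (33 - 2*66²) - 1*(-5/4) = (33 - 2*4356) + 5/4 = (33 - 8712) + 5/4 = -8679 + 5/4 = -34711/4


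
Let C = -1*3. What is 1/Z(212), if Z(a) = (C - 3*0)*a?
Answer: -1/636 ≈ -0.0015723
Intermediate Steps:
C = -3
Z(a) = -3*a (Z(a) = (-3 - 3*0)*a = (-3 + 0)*a = -3*a)
1/Z(212) = 1/(-3*212) = 1/(-636) = -1/636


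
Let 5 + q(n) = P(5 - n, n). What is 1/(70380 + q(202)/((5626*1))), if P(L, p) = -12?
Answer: 5626/395957863 ≈ 1.4209e-5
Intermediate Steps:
q(n) = -17 (q(n) = -5 - 12 = -17)
1/(70380 + q(202)/((5626*1))) = 1/(70380 - 17/(5626*1)) = 1/(70380 - 17/5626) = 1/(395957863/5626) = 5626/395957863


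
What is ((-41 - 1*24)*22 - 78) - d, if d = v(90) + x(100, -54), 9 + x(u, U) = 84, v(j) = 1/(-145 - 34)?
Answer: -283356/179 ≈ -1583.0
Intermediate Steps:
v(j) = -1/179 (v(j) = 1/(-179) = -1/179)
x(u, U) = 75 (x(u, U) = -9 + 84 = 75)
d = 13424/179 (d = -1/179 + 75 = 13424/179 ≈ 74.994)
((-41 - 1*24)*22 - 78) - d = ((-41 - 1*24)*22 - 78) - 1*13424/179 = ((-41 - 24)*22 - 78) - 13424/179 = (-65*22 - 78) - 13424/179 = (-1430 - 78) - 13424/179 = -1508 - 13424/179 = -283356/179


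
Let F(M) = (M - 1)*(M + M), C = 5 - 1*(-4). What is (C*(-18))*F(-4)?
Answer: -6480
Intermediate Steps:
C = 9 (C = 5 + 4 = 9)
F(M) = 2*M*(-1 + M) (F(M) = (-1 + M)*(2*M) = 2*M*(-1 + M))
(C*(-18))*F(-4) = (9*(-18))*(2*(-4)*(-1 - 4)) = -324*(-4)*(-5) = -162*40 = -6480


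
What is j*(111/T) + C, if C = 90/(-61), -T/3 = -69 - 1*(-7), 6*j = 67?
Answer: 117739/22692 ≈ 5.1886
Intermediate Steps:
j = 67/6 (j = (⅙)*67 = 67/6 ≈ 11.167)
T = 186 (T = -3*(-69 - 1*(-7)) = -3*(-69 + 7) = -3*(-62) = 186)
C = -90/61 (C = 90*(-1/61) = -90/61 ≈ -1.4754)
j*(111/T) + C = 67*(111/186)/6 - 90/61 = 67*(111*(1/186))/6 - 90/61 = (67/6)*(37/62) - 90/61 = 2479/372 - 90/61 = 117739/22692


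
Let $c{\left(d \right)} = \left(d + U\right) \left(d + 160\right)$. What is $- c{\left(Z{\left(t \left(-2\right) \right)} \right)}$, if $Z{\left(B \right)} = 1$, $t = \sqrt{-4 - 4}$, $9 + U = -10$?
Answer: $2898$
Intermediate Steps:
$U = -19$ ($U = -9 - 10 = -19$)
$t = 2 i \sqrt{2}$ ($t = \sqrt{-8} = 2 i \sqrt{2} \approx 2.8284 i$)
$c{\left(d \right)} = \left(-19 + d\right) \left(160 + d\right)$ ($c{\left(d \right)} = \left(d - 19\right) \left(d + 160\right) = \left(-19 + d\right) \left(160 + d\right)$)
$- c{\left(Z{\left(t \left(-2\right) \right)} \right)} = - (-3040 + 1^{2} + 141 \cdot 1) = - (-3040 + 1 + 141) = \left(-1\right) \left(-2898\right) = 2898$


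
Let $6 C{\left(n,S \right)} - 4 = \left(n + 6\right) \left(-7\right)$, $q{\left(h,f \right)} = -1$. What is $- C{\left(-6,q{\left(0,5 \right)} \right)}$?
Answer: $- \frac{2}{3} \approx -0.66667$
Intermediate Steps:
$C{\left(n,S \right)} = - \frac{19}{3} - \frac{7 n}{6}$ ($C{\left(n,S \right)} = \frac{2}{3} + \frac{\left(n + 6\right) \left(-7\right)}{6} = \frac{2}{3} + \frac{\left(6 + n\right) \left(-7\right)}{6} = \frac{2}{3} + \frac{-42 - 7 n}{6} = \frac{2}{3} - \left(7 + \frac{7 n}{6}\right) = - \frac{19}{3} - \frac{7 n}{6}$)
$- C{\left(-6,q{\left(0,5 \right)} \right)} = - (- \frac{19}{3} - -7) = - (- \frac{19}{3} + 7) = \left(-1\right) \frac{2}{3} = - \frac{2}{3}$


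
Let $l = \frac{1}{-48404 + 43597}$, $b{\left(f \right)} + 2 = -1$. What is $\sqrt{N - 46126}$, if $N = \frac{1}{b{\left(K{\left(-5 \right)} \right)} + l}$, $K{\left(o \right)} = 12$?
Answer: $\frac{i \sqrt{9594004445138}}{14422} \approx 214.77 i$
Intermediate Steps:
$b{\left(f \right)} = -3$ ($b{\left(f \right)} = -2 - 1 = -3$)
$l = - \frac{1}{4807}$ ($l = \frac{1}{-4807} = - \frac{1}{4807} \approx -0.00020803$)
$N = - \frac{4807}{14422}$ ($N = \frac{1}{-3 - \frac{1}{4807}} = \frac{1}{- \frac{14422}{4807}} = - \frac{4807}{14422} \approx -0.33331$)
$\sqrt{N - 46126} = \sqrt{- \frac{4807}{14422} - 46126} = \sqrt{- \frac{665233979}{14422}} = \frac{i \sqrt{9594004445138}}{14422}$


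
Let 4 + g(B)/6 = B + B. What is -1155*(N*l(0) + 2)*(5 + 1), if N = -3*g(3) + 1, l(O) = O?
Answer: -13860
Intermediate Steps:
g(B) = -24 + 12*B (g(B) = -24 + 6*(B + B) = -24 + 6*(2*B) = -24 + 12*B)
N = -35 (N = -3*(-24 + 12*3) + 1 = -3*(-24 + 36) + 1 = -3*12 + 1 = -36 + 1 = -35)
-1155*(N*l(0) + 2)*(5 + 1) = -1155*(-35*0 + 2)*(5 + 1) = -1155*(0 + 2)*6 = -2310*6 = -1155*12 = -13860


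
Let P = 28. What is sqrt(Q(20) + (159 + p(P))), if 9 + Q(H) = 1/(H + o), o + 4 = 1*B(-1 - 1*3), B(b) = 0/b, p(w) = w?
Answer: sqrt(2849)/4 ≈ 13.344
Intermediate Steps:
B(b) = 0
o = -4 (o = -4 + 1*0 = -4 + 0 = -4)
Q(H) = -9 + 1/(-4 + H) (Q(H) = -9 + 1/(H - 4) = -9 + 1/(-4 + H))
sqrt(Q(20) + (159 + p(P))) = sqrt((37 - 9*20)/(-4 + 20) + (159 + 28)) = sqrt((37 - 180)/16 + 187) = sqrt((1/16)*(-143) + 187) = sqrt(-143/16 + 187) = sqrt(2849/16) = sqrt(2849)/4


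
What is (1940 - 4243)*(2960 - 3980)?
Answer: 2349060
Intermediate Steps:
(1940 - 4243)*(2960 - 3980) = -2303*(-1020) = 2349060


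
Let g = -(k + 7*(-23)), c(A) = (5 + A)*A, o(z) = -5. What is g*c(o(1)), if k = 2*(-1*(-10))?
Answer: 0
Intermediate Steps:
k = 20 (k = 2*10 = 20)
c(A) = A*(5 + A)
g = 141 (g = -(20 + 7*(-23)) = -(20 - 161) = -1*(-141) = 141)
g*c(o(1)) = 141*(-5*(5 - 5)) = 141*(-5*0) = 141*0 = 0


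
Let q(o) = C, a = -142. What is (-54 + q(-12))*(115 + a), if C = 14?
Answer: 1080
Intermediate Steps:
q(o) = 14
(-54 + q(-12))*(115 + a) = (-54 + 14)*(115 - 142) = -40*(-27) = 1080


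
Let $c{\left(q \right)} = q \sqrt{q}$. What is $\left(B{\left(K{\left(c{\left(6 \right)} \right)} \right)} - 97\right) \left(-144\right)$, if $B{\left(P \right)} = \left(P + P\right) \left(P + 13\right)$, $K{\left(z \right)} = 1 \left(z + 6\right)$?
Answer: $-81072 - 43200 \sqrt{6} \approx -1.8689 \cdot 10^{5}$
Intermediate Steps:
$c{\left(q \right)} = q^{\frac{3}{2}}$
$K{\left(z \right)} = 6 + z$ ($K{\left(z \right)} = 1 \left(6 + z\right) = 6 + z$)
$B{\left(P \right)} = 2 P \left(13 + P\right)$
$\left(B{\left(K{\left(c{\left(6 \right)} \right)} \right)} - 97\right) \left(-144\right) = \left(2 \left(6 + 6^{\frac{3}{2}}\right) \left(13 + \left(6 + 6^{\frac{3}{2}}\right)\right) - 97\right) \left(-144\right) = \left(2 \left(6 + 6 \sqrt{6}\right) \left(13 + \left(6 + 6 \sqrt{6}\right)\right) - 97\right) \left(-144\right) = \left(2 \left(6 + 6 \sqrt{6}\right) \left(19 + 6 \sqrt{6}\right) - 97\right) \left(-144\right) = \left(-97 + 2 \left(6 + 6 \sqrt{6}\right) \left(19 + 6 \sqrt{6}\right)\right) \left(-144\right) = 13968 - 288 \left(6 + 6 \sqrt{6}\right) \left(19 + 6 \sqrt{6}\right)$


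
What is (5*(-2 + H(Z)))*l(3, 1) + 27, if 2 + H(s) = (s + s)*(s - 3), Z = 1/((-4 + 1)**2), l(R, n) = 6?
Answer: -3031/27 ≈ -112.26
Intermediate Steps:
Z = 1/9 (Z = 1/((-3)**2) = 1/9 ≈ 0.11111)
H(s) = -2 + 2*s*(-3 + s) (H(s) = -2 + (s + s)*(s - 3) = -2 + (2*s)*(-3 + s) = -2 + 2*s*(-3 + s))
(5*(-2 + H(Z)))*l(3, 1) + 27 = (5*(-2 + (-2 - 6*1/9 + 2*(1/9)**2)))*6 + 27 = (5*(-2 + (-2 - 2/3 + 2*(1/81))))*6 + 27 = (5*(-2 + (-2 - 2/3 + 2/81)))*6 + 27 = (5*(-2 - 214/81))*6 + 27 = (5*(-376/81))*6 + 27 = -1880/81*6 + 27 = -3760/27 + 27 = -3031/27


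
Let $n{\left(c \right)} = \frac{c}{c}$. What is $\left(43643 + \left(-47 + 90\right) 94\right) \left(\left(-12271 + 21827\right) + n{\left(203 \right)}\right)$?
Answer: $455725545$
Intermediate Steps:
$n{\left(c \right)} = 1$
$\left(43643 + \left(-47 + 90\right) 94\right) \left(\left(-12271 + 21827\right) + n{\left(203 \right)}\right) = \left(43643 + \left(-47 + 90\right) 94\right) \left(\left(-12271 + 21827\right) + 1\right) = \left(43643 + 43 \cdot 94\right) \left(9556 + 1\right) = \left(43643 + 4042\right) 9557 = 47685 \cdot 9557 = 455725545$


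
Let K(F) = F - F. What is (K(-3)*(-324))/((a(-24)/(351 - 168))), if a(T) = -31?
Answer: 0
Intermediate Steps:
K(F) = 0
(K(-3)*(-324))/((a(-24)/(351 - 168))) = (0*(-324))/((-31/(351 - 168))) = 0/((-31/183)) = 0/((-31*1/183)) = 0/(-31/183) = 0*(-183/31) = 0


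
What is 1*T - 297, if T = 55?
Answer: -242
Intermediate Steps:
1*T - 297 = 1*55 - 297 = 55 - 297 = -242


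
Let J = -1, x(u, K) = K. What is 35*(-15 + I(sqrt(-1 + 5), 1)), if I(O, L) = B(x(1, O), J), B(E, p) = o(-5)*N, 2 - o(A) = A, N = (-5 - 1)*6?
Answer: -9345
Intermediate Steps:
N = -36 (N = -6*6 = -36)
o(A) = 2 - A
B(E, p) = -252 (B(E, p) = (2 - 1*(-5))*(-36) = (2 + 5)*(-36) = 7*(-36) = -252)
I(O, L) = -252
35*(-15 + I(sqrt(-1 + 5), 1)) = 35*(-15 - 252) = 35*(-267) = -9345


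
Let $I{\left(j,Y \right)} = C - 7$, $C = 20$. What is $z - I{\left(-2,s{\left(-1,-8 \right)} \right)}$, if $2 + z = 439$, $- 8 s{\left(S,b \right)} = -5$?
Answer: $424$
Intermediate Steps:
$s{\left(S,b \right)} = \frac{5}{8}$ ($s{\left(S,b \right)} = \left(- \frac{1}{8}\right) \left(-5\right) = \frac{5}{8}$)
$I{\left(j,Y \right)} = 13$ ($I{\left(j,Y \right)} = 20 - 7 = 13$)
$z = 437$ ($z = -2 + 439 = 437$)
$z - I{\left(-2,s{\left(-1,-8 \right)} \right)} = 437 - 13 = 424$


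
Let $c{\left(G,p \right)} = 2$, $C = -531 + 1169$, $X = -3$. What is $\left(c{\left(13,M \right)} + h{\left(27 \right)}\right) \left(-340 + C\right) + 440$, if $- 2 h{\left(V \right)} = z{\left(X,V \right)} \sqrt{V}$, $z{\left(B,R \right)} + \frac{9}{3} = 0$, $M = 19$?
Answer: $1036 + 1341 \sqrt{3} \approx 3358.7$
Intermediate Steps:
$C = 638$
$z{\left(B,R \right)} = -3$ ($z{\left(B,R \right)} = -3 + 0 = -3$)
$h{\left(V \right)} = \frac{3 \sqrt{V}}{2}$ ($h{\left(V \right)} = - \frac{\left(-3\right) \sqrt{V}}{2} = \frac{3 \sqrt{V}}{2}$)
$\left(c{\left(13,M \right)} + h{\left(27 \right)}\right) \left(-340 + C\right) + 440 = \left(2 + \frac{3 \sqrt{27}}{2}\right) \left(-340 + 638\right) + 440 = \left(2 + \frac{3 \cdot 3 \sqrt{3}}{2}\right) 298 + 440 = \left(2 + \frac{9 \sqrt{3}}{2}\right) 298 + 440 = \left(596 + 1341 \sqrt{3}\right) + 440 = 1036 + 1341 \sqrt{3}$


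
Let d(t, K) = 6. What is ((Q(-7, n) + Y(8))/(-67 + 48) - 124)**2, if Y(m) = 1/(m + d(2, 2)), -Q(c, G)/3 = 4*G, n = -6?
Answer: 1155524049/70756 ≈ 16331.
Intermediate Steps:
Q(c, G) = -12*G
Y(m) = 1/(6 + m) (Y(m) = 1/(m + 6) = 1/(6 + m))
((Q(-7, n) + Y(8))/(-67 + 48) - 124)**2 = ((-12*(-6) + 1/(6 + 8))/(-67 + 48) - 124)**2 = ((72 + 1/14)/(-19) - 124)**2 = ((72 + 1/14)*(-1/19) - 124)**2 = ((1009/14)*(-1/19) - 124)**2 = (-1009/266 - 124)**2 = (-33993/266)**2 = 1155524049/70756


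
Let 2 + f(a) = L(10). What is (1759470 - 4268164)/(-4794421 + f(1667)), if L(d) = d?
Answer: 2508694/4794413 ≈ 0.52325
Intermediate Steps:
f(a) = 8 (f(a) = -2 + 10 = 8)
(1759470 - 4268164)/(-4794421 + f(1667)) = (1759470 - 4268164)/(-4794421 + 8) = -2508694/(-4794413) = -2508694*(-1/4794413) = 2508694/4794413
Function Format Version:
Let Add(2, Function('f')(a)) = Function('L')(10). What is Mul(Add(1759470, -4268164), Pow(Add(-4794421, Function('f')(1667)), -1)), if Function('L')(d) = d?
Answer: Rational(2508694, 4794413) ≈ 0.52325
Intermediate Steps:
Function('f')(a) = 8 (Function('f')(a) = Add(-2, 10) = 8)
Mul(Add(1759470, -4268164), Pow(Add(-4794421, Function('f')(1667)), -1)) = Mul(Add(1759470, -4268164), Pow(Add(-4794421, 8), -1)) = Mul(-2508694, Pow(-4794413, -1)) = Mul(-2508694, Rational(-1, 4794413)) = Rational(2508694, 4794413)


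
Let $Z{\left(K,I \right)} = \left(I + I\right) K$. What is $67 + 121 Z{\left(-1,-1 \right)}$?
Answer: $309$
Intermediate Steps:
$Z{\left(K,I \right)} = 2 I K$
$67 + 121 Z{\left(-1,-1 \right)} = 67 + 121 \cdot 2 \left(-1\right) \left(-1\right) = 67 + 121 \cdot 2 = 67 + 242 = 309$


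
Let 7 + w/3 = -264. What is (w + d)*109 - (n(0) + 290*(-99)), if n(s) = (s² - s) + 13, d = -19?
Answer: -61991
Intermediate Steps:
n(s) = 13 + s² - s
w = -813 (w = -21 + 3*(-264) = -21 - 792 = -813)
(w + d)*109 - (n(0) + 290*(-99)) = (-813 - 19)*109 - ((13 + 0² - 1*0) + 290*(-99)) = -832*109 - ((13 + 0 + 0) - 28710) = -90688 - (13 - 28710) = -90688 - 1*(-28697) = -90688 + 28697 = -61991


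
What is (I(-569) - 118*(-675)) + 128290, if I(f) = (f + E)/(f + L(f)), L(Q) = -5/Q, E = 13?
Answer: 16830534751/80939 ≈ 2.0794e+5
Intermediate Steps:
I(f) = (13 + f)/(f - 5/f) (I(f) = (f + 13)/(f - 5/f) = (13 + f)/(f - 5/f))
(I(-569) - 118*(-675)) + 128290 = (-569*(13 - 569)/(-5 + (-569)²) - 118*(-675)) + 128290 = (-569*(-556)/(-5 + 323761) + 79650) + 128290 = (-569*(-556)/323756 + 79650) + 128290 = (-569*1/323756*(-556) + 79650) + 128290 = (79091/80939 + 79650) + 128290 = 6446870441/80939 + 128290 = 16830534751/80939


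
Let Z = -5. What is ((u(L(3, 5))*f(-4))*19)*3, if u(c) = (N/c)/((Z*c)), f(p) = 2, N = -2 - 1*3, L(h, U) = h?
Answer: 38/3 ≈ 12.667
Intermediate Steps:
N = -5 (N = -2 - 3 = -5)
u(c) = c**(-2) (u(c) = (-5/c)/((-5*c)) = (-5/c)*(-1/(5*c)) = c**(-2))
((u(L(3, 5))*f(-4))*19)*3 = ((2/3**2)*19)*3 = (((1/9)*2)*19)*3 = ((2/9)*19)*3 = (38/9)*3 = 38/3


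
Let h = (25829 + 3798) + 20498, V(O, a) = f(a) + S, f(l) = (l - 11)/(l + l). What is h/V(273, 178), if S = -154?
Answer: -17844500/54657 ≈ -326.48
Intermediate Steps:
f(l) = (-11 + l)/(2*l) (f(l) = (-11 + l)/((2*l)) = (-11 + l)*(1/(2*l)) = (-11 + l)/(2*l))
V(O, a) = -154 + (-11 + a)/(2*a) (V(O, a) = (-11 + a)/(2*a) - 154 = -154 + (-11 + a)/(2*a))
h = 50125 (h = 29627 + 20498 = 50125)
h/V(273, 178) = 50125/(((1/2)*(-11 - 307*178)/178)) = 50125/(((1/2)*(1/178)*(-11 - 54646))) = 50125/(((1/2)*(1/178)*(-54657))) = 50125/(-54657/356) = 50125*(-356/54657) = -17844500/54657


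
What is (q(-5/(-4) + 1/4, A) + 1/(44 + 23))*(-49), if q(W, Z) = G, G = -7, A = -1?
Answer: 22932/67 ≈ 342.27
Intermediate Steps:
q(W, Z) = -7
(q(-5/(-4) + 1/4, A) + 1/(44 + 23))*(-49) = (-7 + 1/(44 + 23))*(-49) = (-7 + 1/67)*(-49) = -468/67*(-49) = 22932/67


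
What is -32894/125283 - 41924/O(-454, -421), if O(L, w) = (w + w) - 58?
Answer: 435229991/9396225 ≈ 46.320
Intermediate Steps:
O(L, w) = -58 + 2*w (O(L, w) = 2*w - 58 = -58 + 2*w)
-32894/125283 - 41924/O(-454, -421) = -32894/125283 - 41924/(-58 + 2*(-421)) = -32894*1/125283 - 41924/(-58 - 842) = -32894/125283 - 41924/(-900) = -32894/125283 - 41924*(-1/900) = -32894/125283 + 10481/225 = 435229991/9396225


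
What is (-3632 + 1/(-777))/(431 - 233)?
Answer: -2822065/153846 ≈ -18.343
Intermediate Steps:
(-3632 + 1/(-777))/(431 - 233) = (-3632 - 1/777)/198 = -2822065/777*1/198 = -2822065/153846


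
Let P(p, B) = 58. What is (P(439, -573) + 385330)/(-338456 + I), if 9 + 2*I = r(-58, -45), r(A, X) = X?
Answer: -6532/5737 ≈ -1.1386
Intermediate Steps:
I = -27 (I = -9/2 + (½)*(-45) = -9/2 - 45/2 = -27)
(P(439, -573) + 385330)/(-338456 + I) = (58 + 385330)/(-338456 - 27) = 385388/(-338483) = 385388*(-1/338483) = -6532/5737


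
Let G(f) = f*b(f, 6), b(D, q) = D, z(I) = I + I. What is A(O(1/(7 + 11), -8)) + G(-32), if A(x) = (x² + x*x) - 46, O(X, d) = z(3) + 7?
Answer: 1316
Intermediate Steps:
z(I) = 2*I
O(X, d) = 13 (O(X, d) = 2*3 + 7 = 6 + 7 = 13)
A(x) = -46 + 2*x² (A(x) = (x² + x²) - 46 = 2*x² - 46 = -46 + 2*x²)
G(f) = f² (G(f) = f*f = f²)
A(O(1/(7 + 11), -8)) + G(-32) = (-46 + 2*13²) + (-32)² = (-46 + 2*169) + 1024 = (-46 + 338) + 1024 = 292 + 1024 = 1316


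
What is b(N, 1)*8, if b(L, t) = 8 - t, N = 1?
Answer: 56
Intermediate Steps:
b(N, 1)*8 = (8 - 1*1)*8 = (8 - 1)*8 = 7*8 = 56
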